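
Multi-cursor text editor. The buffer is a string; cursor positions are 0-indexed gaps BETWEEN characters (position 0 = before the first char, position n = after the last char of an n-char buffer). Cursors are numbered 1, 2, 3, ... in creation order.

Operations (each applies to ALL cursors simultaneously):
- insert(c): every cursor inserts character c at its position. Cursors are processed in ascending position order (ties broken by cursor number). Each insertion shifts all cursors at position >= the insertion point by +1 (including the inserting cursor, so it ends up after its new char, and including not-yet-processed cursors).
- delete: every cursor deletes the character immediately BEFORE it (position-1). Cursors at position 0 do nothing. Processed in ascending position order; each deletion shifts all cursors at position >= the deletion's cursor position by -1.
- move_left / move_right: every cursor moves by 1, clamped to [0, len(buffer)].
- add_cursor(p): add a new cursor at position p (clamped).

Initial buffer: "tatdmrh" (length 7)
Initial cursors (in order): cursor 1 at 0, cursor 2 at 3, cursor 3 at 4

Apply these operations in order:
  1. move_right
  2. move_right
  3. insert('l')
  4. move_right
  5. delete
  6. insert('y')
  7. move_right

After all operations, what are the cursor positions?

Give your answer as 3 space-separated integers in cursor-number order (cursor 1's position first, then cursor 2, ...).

Answer: 5 9 10

Derivation:
After op 1 (move_right): buffer="tatdmrh" (len 7), cursors c1@1 c2@4 c3@5, authorship .......
After op 2 (move_right): buffer="tatdmrh" (len 7), cursors c1@2 c2@5 c3@6, authorship .......
After op 3 (insert('l')): buffer="taltdmlrlh" (len 10), cursors c1@3 c2@7 c3@9, authorship ..1...2.3.
After op 4 (move_right): buffer="taltdmlrlh" (len 10), cursors c1@4 c2@8 c3@10, authorship ..1...2.3.
After op 5 (delete): buffer="taldmll" (len 7), cursors c1@3 c2@6 c3@7, authorship ..1..23
After op 6 (insert('y')): buffer="talydmlyly" (len 10), cursors c1@4 c2@8 c3@10, authorship ..11..2233
After op 7 (move_right): buffer="talydmlyly" (len 10), cursors c1@5 c2@9 c3@10, authorship ..11..2233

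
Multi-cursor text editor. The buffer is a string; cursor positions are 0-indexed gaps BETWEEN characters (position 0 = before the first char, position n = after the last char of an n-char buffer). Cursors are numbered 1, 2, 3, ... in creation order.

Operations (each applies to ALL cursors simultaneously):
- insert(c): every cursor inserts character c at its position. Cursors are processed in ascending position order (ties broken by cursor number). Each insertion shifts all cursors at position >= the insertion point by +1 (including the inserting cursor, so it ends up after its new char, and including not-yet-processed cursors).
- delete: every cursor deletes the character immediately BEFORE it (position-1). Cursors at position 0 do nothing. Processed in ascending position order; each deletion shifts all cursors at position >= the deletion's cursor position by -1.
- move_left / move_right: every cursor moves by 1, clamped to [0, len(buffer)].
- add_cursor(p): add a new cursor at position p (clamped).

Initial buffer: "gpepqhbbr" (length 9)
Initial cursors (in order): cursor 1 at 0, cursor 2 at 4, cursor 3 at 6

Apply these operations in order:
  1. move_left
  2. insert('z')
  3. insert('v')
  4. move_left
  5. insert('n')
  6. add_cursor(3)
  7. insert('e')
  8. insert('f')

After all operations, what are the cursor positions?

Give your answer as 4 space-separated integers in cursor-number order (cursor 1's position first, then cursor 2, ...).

After op 1 (move_left): buffer="gpepqhbbr" (len 9), cursors c1@0 c2@3 c3@5, authorship .........
After op 2 (insert('z')): buffer="zgpezpqzhbbr" (len 12), cursors c1@1 c2@5 c3@8, authorship 1...2..3....
After op 3 (insert('v')): buffer="zvgpezvpqzvhbbr" (len 15), cursors c1@2 c2@7 c3@11, authorship 11...22..33....
After op 4 (move_left): buffer="zvgpezvpqzvhbbr" (len 15), cursors c1@1 c2@6 c3@10, authorship 11...22..33....
After op 5 (insert('n')): buffer="znvgpeznvpqznvhbbr" (len 18), cursors c1@2 c2@8 c3@13, authorship 111...222..333....
After op 6 (add_cursor(3)): buffer="znvgpeznvpqznvhbbr" (len 18), cursors c1@2 c4@3 c2@8 c3@13, authorship 111...222..333....
After op 7 (insert('e')): buffer="znevegpeznevpqznevhbbr" (len 22), cursors c1@3 c4@5 c2@11 c3@17, authorship 11114...2222..3333....
After op 8 (insert('f')): buffer="znefvefgpeznefvpqznefvhbbr" (len 26), cursors c1@4 c4@7 c2@14 c3@21, authorship 1111144...22222..33333....

Answer: 4 14 21 7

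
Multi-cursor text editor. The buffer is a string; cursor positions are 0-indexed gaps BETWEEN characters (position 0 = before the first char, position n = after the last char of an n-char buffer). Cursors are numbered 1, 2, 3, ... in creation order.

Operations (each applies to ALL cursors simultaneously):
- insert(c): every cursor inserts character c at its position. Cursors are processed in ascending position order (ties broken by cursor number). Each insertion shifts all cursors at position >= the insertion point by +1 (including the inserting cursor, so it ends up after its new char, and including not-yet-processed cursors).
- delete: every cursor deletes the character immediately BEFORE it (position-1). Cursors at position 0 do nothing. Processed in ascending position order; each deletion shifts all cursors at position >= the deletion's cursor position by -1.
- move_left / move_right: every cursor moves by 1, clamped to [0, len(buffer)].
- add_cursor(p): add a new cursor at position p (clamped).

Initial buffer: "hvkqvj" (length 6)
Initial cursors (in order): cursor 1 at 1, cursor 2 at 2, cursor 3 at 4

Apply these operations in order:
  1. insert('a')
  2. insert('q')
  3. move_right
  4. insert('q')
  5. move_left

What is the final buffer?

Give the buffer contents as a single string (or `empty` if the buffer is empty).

After op 1 (insert('a')): buffer="havakqavj" (len 9), cursors c1@2 c2@4 c3@7, authorship .1.2..3..
After op 2 (insert('q')): buffer="haqvaqkqaqvj" (len 12), cursors c1@3 c2@6 c3@10, authorship .11.22..33..
After op 3 (move_right): buffer="haqvaqkqaqvj" (len 12), cursors c1@4 c2@7 c3@11, authorship .11.22..33..
After op 4 (insert('q')): buffer="haqvqaqkqqaqvqj" (len 15), cursors c1@5 c2@9 c3@14, authorship .11.122.2.33.3.
After op 5 (move_left): buffer="haqvqaqkqqaqvqj" (len 15), cursors c1@4 c2@8 c3@13, authorship .11.122.2.33.3.

Answer: haqvqaqkqqaqvqj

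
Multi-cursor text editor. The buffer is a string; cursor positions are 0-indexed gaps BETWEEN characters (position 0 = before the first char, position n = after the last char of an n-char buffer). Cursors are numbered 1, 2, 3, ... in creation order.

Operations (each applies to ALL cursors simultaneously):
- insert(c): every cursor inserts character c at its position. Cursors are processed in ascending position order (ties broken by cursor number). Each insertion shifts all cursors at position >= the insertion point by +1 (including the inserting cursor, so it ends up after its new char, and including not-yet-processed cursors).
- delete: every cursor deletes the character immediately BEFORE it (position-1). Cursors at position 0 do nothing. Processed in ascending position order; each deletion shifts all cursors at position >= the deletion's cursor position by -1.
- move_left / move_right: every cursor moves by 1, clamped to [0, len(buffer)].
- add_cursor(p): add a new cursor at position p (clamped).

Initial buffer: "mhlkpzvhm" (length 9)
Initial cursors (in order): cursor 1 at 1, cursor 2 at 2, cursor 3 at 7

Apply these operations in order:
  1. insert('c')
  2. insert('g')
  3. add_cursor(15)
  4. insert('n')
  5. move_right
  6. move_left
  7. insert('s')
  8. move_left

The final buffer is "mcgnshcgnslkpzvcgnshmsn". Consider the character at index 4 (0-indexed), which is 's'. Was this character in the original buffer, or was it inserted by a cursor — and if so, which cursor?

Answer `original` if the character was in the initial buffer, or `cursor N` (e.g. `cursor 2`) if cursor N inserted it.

After op 1 (insert('c')): buffer="mchclkpzvchm" (len 12), cursors c1@2 c2@4 c3@10, authorship .1.2.....3..
After op 2 (insert('g')): buffer="mcghcglkpzvcghm" (len 15), cursors c1@3 c2@6 c3@13, authorship .11.22.....33..
After op 3 (add_cursor(15)): buffer="mcghcglkpzvcghm" (len 15), cursors c1@3 c2@6 c3@13 c4@15, authorship .11.22.....33..
After op 4 (insert('n')): buffer="mcgnhcgnlkpzvcgnhmn" (len 19), cursors c1@4 c2@8 c3@16 c4@19, authorship .111.222.....333..4
After op 5 (move_right): buffer="mcgnhcgnlkpzvcgnhmn" (len 19), cursors c1@5 c2@9 c3@17 c4@19, authorship .111.222.....333..4
After op 6 (move_left): buffer="mcgnhcgnlkpzvcgnhmn" (len 19), cursors c1@4 c2@8 c3@16 c4@18, authorship .111.222.....333..4
After op 7 (insert('s')): buffer="mcgnshcgnslkpzvcgnshmsn" (len 23), cursors c1@5 c2@10 c3@19 c4@22, authorship .1111.2222.....3333..44
After op 8 (move_left): buffer="mcgnshcgnslkpzvcgnshmsn" (len 23), cursors c1@4 c2@9 c3@18 c4@21, authorship .1111.2222.....3333..44
Authorship (.=original, N=cursor N): . 1 1 1 1 . 2 2 2 2 . . . . . 3 3 3 3 . . 4 4
Index 4: author = 1

Answer: cursor 1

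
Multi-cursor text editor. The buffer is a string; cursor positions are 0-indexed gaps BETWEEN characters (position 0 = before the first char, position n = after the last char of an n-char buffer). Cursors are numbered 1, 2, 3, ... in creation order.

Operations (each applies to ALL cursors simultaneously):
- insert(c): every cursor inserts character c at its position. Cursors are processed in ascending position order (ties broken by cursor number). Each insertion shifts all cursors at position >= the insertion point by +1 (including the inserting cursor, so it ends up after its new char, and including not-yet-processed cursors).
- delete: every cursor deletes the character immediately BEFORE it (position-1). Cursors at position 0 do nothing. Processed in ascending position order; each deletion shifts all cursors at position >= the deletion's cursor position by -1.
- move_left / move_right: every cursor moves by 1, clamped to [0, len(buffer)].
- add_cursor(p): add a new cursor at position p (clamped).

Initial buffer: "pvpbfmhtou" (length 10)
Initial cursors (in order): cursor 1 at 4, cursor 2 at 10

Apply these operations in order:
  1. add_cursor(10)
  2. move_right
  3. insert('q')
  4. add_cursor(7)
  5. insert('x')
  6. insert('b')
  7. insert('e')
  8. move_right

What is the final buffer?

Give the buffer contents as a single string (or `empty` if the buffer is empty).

Answer: pvpbfqxbemxbehtouqqxxbbee

Derivation:
After op 1 (add_cursor(10)): buffer="pvpbfmhtou" (len 10), cursors c1@4 c2@10 c3@10, authorship ..........
After op 2 (move_right): buffer="pvpbfmhtou" (len 10), cursors c1@5 c2@10 c3@10, authorship ..........
After op 3 (insert('q')): buffer="pvpbfqmhtouqq" (len 13), cursors c1@6 c2@13 c3@13, authorship .....1.....23
After op 4 (add_cursor(7)): buffer="pvpbfqmhtouqq" (len 13), cursors c1@6 c4@7 c2@13 c3@13, authorship .....1.....23
After op 5 (insert('x')): buffer="pvpbfqxmxhtouqqxx" (len 17), cursors c1@7 c4@9 c2@17 c3@17, authorship .....11.4....2323
After op 6 (insert('b')): buffer="pvpbfqxbmxbhtouqqxxbb" (len 21), cursors c1@8 c4@11 c2@21 c3@21, authorship .....111.44....232323
After op 7 (insert('e')): buffer="pvpbfqxbemxbehtouqqxxbbee" (len 25), cursors c1@9 c4@13 c2@25 c3@25, authorship .....1111.444....23232323
After op 8 (move_right): buffer="pvpbfqxbemxbehtouqqxxbbee" (len 25), cursors c1@10 c4@14 c2@25 c3@25, authorship .....1111.444....23232323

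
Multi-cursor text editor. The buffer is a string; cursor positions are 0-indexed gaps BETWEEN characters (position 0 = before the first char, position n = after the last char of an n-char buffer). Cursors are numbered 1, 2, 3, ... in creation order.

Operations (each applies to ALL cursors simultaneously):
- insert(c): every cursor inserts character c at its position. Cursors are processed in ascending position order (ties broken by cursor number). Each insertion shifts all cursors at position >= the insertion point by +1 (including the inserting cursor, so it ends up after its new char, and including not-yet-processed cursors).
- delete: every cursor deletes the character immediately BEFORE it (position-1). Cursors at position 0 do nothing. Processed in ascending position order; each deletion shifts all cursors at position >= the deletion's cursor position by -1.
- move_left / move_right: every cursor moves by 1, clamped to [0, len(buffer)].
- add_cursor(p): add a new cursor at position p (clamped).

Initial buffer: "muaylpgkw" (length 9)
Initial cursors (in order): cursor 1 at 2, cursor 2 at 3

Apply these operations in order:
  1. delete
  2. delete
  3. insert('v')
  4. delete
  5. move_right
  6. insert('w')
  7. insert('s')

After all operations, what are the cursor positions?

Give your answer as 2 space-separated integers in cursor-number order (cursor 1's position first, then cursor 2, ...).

After op 1 (delete): buffer="mylpgkw" (len 7), cursors c1@1 c2@1, authorship .......
After op 2 (delete): buffer="ylpgkw" (len 6), cursors c1@0 c2@0, authorship ......
After op 3 (insert('v')): buffer="vvylpgkw" (len 8), cursors c1@2 c2@2, authorship 12......
After op 4 (delete): buffer="ylpgkw" (len 6), cursors c1@0 c2@0, authorship ......
After op 5 (move_right): buffer="ylpgkw" (len 6), cursors c1@1 c2@1, authorship ......
After op 6 (insert('w')): buffer="ywwlpgkw" (len 8), cursors c1@3 c2@3, authorship .12.....
After op 7 (insert('s')): buffer="ywwsslpgkw" (len 10), cursors c1@5 c2@5, authorship .1212.....

Answer: 5 5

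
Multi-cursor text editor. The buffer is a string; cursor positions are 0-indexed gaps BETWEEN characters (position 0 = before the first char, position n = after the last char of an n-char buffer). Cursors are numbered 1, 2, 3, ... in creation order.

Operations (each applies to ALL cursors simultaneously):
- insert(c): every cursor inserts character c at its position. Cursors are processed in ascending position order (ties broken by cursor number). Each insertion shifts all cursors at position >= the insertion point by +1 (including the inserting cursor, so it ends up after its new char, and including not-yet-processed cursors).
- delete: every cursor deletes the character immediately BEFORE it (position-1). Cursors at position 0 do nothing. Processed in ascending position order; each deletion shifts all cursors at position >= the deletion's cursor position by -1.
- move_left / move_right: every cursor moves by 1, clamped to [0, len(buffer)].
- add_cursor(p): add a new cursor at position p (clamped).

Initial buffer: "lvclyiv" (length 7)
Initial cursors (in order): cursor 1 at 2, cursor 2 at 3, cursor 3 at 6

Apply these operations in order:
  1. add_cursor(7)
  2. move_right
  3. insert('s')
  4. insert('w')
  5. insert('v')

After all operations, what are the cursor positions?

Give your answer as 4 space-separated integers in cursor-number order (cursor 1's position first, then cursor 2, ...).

After op 1 (add_cursor(7)): buffer="lvclyiv" (len 7), cursors c1@2 c2@3 c3@6 c4@7, authorship .......
After op 2 (move_right): buffer="lvclyiv" (len 7), cursors c1@3 c2@4 c3@7 c4@7, authorship .......
After op 3 (insert('s')): buffer="lvcslsyivss" (len 11), cursors c1@4 c2@6 c3@11 c4@11, authorship ...1.2...34
After op 4 (insert('w')): buffer="lvcswlswyivssww" (len 15), cursors c1@5 c2@8 c3@15 c4@15, authorship ...11.22...3434
After op 5 (insert('v')): buffer="lvcswvlswvyivsswwvv" (len 19), cursors c1@6 c2@10 c3@19 c4@19, authorship ...111.222...343434

Answer: 6 10 19 19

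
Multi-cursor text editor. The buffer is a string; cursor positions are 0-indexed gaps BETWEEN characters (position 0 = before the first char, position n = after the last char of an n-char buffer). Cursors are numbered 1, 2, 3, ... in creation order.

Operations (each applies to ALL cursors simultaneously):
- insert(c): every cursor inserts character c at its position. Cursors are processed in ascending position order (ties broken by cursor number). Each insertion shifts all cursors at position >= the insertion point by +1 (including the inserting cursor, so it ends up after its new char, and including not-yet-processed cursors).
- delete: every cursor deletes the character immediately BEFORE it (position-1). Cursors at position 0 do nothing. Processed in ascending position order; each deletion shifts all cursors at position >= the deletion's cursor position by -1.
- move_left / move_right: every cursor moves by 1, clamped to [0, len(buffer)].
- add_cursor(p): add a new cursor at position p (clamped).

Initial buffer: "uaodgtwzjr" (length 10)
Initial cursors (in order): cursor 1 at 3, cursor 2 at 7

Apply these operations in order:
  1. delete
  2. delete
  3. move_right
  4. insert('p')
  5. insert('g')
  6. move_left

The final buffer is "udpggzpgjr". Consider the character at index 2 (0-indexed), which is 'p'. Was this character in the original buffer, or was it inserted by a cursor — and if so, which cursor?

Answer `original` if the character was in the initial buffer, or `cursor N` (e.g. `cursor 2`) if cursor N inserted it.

Answer: cursor 1

Derivation:
After op 1 (delete): buffer="uadgtzjr" (len 8), cursors c1@2 c2@5, authorship ........
After op 2 (delete): buffer="udgzjr" (len 6), cursors c1@1 c2@3, authorship ......
After op 3 (move_right): buffer="udgzjr" (len 6), cursors c1@2 c2@4, authorship ......
After op 4 (insert('p')): buffer="udpgzpjr" (len 8), cursors c1@3 c2@6, authorship ..1..2..
After op 5 (insert('g')): buffer="udpggzpgjr" (len 10), cursors c1@4 c2@8, authorship ..11..22..
After op 6 (move_left): buffer="udpggzpgjr" (len 10), cursors c1@3 c2@7, authorship ..11..22..
Authorship (.=original, N=cursor N): . . 1 1 . . 2 2 . .
Index 2: author = 1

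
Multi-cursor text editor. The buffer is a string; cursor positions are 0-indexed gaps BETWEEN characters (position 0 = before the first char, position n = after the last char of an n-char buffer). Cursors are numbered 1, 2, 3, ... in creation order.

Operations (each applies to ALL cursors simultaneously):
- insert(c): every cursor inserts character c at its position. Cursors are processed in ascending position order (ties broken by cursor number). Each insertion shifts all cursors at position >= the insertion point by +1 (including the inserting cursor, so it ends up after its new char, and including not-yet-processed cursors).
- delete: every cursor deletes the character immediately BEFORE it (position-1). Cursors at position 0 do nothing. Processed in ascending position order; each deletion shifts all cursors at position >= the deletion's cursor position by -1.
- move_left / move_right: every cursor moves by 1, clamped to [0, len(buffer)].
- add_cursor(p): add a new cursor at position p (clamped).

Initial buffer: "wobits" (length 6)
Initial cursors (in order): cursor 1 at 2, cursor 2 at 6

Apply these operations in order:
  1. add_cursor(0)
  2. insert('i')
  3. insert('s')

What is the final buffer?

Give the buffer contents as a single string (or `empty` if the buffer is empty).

After op 1 (add_cursor(0)): buffer="wobits" (len 6), cursors c3@0 c1@2 c2@6, authorship ......
After op 2 (insert('i')): buffer="iwoibitsi" (len 9), cursors c3@1 c1@4 c2@9, authorship 3..1....2
After op 3 (insert('s')): buffer="iswoisbitsis" (len 12), cursors c3@2 c1@6 c2@12, authorship 33..11....22

Answer: iswoisbitsis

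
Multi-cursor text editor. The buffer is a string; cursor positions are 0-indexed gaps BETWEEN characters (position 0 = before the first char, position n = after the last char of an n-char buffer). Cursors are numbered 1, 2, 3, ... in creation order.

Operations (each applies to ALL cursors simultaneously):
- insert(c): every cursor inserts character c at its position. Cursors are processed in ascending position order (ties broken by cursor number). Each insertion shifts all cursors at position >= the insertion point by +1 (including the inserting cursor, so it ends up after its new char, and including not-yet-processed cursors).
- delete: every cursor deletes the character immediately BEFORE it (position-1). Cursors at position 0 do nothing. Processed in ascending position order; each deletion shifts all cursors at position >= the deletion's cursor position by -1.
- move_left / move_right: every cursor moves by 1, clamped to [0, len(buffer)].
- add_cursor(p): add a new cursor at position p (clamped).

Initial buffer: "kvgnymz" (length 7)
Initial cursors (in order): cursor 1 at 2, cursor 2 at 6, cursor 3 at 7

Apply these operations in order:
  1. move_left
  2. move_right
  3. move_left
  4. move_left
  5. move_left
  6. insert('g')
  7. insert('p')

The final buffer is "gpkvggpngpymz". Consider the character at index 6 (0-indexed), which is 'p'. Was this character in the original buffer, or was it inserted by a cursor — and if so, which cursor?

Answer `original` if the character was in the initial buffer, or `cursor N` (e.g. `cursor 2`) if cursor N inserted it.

Answer: cursor 2

Derivation:
After op 1 (move_left): buffer="kvgnymz" (len 7), cursors c1@1 c2@5 c3@6, authorship .......
After op 2 (move_right): buffer="kvgnymz" (len 7), cursors c1@2 c2@6 c3@7, authorship .......
After op 3 (move_left): buffer="kvgnymz" (len 7), cursors c1@1 c2@5 c3@6, authorship .......
After op 4 (move_left): buffer="kvgnymz" (len 7), cursors c1@0 c2@4 c3@5, authorship .......
After op 5 (move_left): buffer="kvgnymz" (len 7), cursors c1@0 c2@3 c3@4, authorship .......
After op 6 (insert('g')): buffer="gkvggngymz" (len 10), cursors c1@1 c2@5 c3@7, authorship 1...2.3...
After op 7 (insert('p')): buffer="gpkvggpngpymz" (len 13), cursors c1@2 c2@7 c3@10, authorship 11...22.33...
Authorship (.=original, N=cursor N): 1 1 . . . 2 2 . 3 3 . . .
Index 6: author = 2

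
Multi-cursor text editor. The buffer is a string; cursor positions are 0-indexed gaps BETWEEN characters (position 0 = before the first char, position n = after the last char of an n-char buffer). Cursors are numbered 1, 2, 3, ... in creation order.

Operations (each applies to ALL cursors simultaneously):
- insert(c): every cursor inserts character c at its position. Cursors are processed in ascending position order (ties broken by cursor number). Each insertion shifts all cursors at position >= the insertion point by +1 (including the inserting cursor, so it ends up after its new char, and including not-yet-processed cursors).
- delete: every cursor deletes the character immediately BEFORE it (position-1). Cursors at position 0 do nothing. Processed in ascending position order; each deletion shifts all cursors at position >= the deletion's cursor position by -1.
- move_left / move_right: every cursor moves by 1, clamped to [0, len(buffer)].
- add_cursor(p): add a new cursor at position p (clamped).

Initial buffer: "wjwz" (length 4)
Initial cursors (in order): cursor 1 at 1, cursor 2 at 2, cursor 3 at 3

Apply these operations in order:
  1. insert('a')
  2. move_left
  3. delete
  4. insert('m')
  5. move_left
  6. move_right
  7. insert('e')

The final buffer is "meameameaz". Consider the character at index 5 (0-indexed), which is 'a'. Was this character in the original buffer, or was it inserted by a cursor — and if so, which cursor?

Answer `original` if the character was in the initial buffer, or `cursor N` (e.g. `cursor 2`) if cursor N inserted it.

After op 1 (insert('a')): buffer="wajawaz" (len 7), cursors c1@2 c2@4 c3@6, authorship .1.2.3.
After op 2 (move_left): buffer="wajawaz" (len 7), cursors c1@1 c2@3 c3@5, authorship .1.2.3.
After op 3 (delete): buffer="aaaz" (len 4), cursors c1@0 c2@1 c3@2, authorship 123.
After op 4 (insert('m')): buffer="mamamaz" (len 7), cursors c1@1 c2@3 c3@5, authorship 112233.
After op 5 (move_left): buffer="mamamaz" (len 7), cursors c1@0 c2@2 c3@4, authorship 112233.
After op 6 (move_right): buffer="mamamaz" (len 7), cursors c1@1 c2@3 c3@5, authorship 112233.
After op 7 (insert('e')): buffer="meameameaz" (len 10), cursors c1@2 c2@5 c3@8, authorship 111222333.
Authorship (.=original, N=cursor N): 1 1 1 2 2 2 3 3 3 .
Index 5: author = 2

Answer: cursor 2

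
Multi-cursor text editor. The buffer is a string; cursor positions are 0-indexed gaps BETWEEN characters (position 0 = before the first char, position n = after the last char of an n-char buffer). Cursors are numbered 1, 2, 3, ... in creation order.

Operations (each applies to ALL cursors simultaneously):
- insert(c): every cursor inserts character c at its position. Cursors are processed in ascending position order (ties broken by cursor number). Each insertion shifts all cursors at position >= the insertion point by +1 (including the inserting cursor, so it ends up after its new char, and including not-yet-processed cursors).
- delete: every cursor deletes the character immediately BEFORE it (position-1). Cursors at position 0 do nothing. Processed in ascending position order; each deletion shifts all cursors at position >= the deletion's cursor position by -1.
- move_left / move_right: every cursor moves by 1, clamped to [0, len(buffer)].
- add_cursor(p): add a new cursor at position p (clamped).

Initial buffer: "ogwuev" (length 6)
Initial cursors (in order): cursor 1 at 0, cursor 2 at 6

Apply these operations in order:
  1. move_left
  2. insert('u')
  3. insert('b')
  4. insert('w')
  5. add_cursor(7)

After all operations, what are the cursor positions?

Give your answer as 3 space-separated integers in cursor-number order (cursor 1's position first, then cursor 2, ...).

After op 1 (move_left): buffer="ogwuev" (len 6), cursors c1@0 c2@5, authorship ......
After op 2 (insert('u')): buffer="uogwueuv" (len 8), cursors c1@1 c2@7, authorship 1.....2.
After op 3 (insert('b')): buffer="ubogwueubv" (len 10), cursors c1@2 c2@9, authorship 11.....22.
After op 4 (insert('w')): buffer="ubwogwueubwv" (len 12), cursors c1@3 c2@11, authorship 111.....222.
After op 5 (add_cursor(7)): buffer="ubwogwueubwv" (len 12), cursors c1@3 c3@7 c2@11, authorship 111.....222.

Answer: 3 11 7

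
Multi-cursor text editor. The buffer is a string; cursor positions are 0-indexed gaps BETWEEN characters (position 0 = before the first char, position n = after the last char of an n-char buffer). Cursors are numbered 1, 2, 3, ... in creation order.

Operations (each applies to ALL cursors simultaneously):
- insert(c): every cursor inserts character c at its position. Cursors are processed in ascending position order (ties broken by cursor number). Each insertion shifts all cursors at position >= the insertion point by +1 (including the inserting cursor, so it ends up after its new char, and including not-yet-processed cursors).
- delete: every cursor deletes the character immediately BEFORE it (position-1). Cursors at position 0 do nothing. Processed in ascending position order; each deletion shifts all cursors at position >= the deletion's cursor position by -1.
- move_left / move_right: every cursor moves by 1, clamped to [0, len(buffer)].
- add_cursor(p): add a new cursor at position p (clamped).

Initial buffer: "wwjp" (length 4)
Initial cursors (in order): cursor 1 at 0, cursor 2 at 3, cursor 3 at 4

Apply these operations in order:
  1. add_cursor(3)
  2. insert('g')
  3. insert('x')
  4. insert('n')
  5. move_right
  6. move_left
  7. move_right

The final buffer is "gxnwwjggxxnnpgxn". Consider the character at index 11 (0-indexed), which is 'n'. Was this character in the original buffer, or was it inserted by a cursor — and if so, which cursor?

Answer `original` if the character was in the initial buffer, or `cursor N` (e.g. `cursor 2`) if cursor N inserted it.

Answer: cursor 4

Derivation:
After op 1 (add_cursor(3)): buffer="wwjp" (len 4), cursors c1@0 c2@3 c4@3 c3@4, authorship ....
After op 2 (insert('g')): buffer="gwwjggpg" (len 8), cursors c1@1 c2@6 c4@6 c3@8, authorship 1...24.3
After op 3 (insert('x')): buffer="gxwwjggxxpgx" (len 12), cursors c1@2 c2@9 c4@9 c3@12, authorship 11...2424.33
After op 4 (insert('n')): buffer="gxnwwjggxxnnpgxn" (len 16), cursors c1@3 c2@12 c4@12 c3@16, authorship 111...242424.333
After op 5 (move_right): buffer="gxnwwjggxxnnpgxn" (len 16), cursors c1@4 c2@13 c4@13 c3@16, authorship 111...242424.333
After op 6 (move_left): buffer="gxnwwjggxxnnpgxn" (len 16), cursors c1@3 c2@12 c4@12 c3@15, authorship 111...242424.333
After op 7 (move_right): buffer="gxnwwjggxxnnpgxn" (len 16), cursors c1@4 c2@13 c4@13 c3@16, authorship 111...242424.333
Authorship (.=original, N=cursor N): 1 1 1 . . . 2 4 2 4 2 4 . 3 3 3
Index 11: author = 4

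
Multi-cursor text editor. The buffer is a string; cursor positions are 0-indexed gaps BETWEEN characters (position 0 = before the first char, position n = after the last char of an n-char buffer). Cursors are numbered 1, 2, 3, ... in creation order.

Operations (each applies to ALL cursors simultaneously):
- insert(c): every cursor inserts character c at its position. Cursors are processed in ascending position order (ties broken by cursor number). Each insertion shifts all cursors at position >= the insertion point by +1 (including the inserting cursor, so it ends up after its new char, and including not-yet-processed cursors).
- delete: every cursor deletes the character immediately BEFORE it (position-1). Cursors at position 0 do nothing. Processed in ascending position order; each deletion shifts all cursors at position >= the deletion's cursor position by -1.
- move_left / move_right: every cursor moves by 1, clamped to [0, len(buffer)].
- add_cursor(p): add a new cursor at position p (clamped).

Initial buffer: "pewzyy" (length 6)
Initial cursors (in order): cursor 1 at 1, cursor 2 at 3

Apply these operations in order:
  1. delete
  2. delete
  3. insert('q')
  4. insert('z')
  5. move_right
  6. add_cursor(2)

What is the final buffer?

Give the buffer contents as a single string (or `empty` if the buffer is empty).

After op 1 (delete): buffer="ezyy" (len 4), cursors c1@0 c2@1, authorship ....
After op 2 (delete): buffer="zyy" (len 3), cursors c1@0 c2@0, authorship ...
After op 3 (insert('q')): buffer="qqzyy" (len 5), cursors c1@2 c2@2, authorship 12...
After op 4 (insert('z')): buffer="qqzzzyy" (len 7), cursors c1@4 c2@4, authorship 1212...
After op 5 (move_right): buffer="qqzzzyy" (len 7), cursors c1@5 c2@5, authorship 1212...
After op 6 (add_cursor(2)): buffer="qqzzzyy" (len 7), cursors c3@2 c1@5 c2@5, authorship 1212...

Answer: qqzzzyy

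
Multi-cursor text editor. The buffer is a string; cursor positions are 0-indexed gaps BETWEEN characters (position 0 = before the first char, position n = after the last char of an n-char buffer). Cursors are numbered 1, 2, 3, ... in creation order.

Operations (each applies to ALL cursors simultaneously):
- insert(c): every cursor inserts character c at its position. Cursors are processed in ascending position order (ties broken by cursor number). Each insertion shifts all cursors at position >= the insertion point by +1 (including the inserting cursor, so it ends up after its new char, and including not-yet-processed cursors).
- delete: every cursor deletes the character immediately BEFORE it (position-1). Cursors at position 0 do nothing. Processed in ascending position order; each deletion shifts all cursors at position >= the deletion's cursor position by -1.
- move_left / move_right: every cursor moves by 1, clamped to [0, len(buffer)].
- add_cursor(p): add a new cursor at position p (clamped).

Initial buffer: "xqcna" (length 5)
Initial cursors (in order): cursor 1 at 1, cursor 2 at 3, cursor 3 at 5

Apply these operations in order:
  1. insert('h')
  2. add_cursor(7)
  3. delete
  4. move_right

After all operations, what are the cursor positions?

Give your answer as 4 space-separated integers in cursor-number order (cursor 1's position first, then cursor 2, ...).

After op 1 (insert('h')): buffer="xhqchnah" (len 8), cursors c1@2 c2@5 c3@8, authorship .1..2..3
After op 2 (add_cursor(7)): buffer="xhqchnah" (len 8), cursors c1@2 c2@5 c4@7 c3@8, authorship .1..2..3
After op 3 (delete): buffer="xqcn" (len 4), cursors c1@1 c2@3 c3@4 c4@4, authorship ....
After op 4 (move_right): buffer="xqcn" (len 4), cursors c1@2 c2@4 c3@4 c4@4, authorship ....

Answer: 2 4 4 4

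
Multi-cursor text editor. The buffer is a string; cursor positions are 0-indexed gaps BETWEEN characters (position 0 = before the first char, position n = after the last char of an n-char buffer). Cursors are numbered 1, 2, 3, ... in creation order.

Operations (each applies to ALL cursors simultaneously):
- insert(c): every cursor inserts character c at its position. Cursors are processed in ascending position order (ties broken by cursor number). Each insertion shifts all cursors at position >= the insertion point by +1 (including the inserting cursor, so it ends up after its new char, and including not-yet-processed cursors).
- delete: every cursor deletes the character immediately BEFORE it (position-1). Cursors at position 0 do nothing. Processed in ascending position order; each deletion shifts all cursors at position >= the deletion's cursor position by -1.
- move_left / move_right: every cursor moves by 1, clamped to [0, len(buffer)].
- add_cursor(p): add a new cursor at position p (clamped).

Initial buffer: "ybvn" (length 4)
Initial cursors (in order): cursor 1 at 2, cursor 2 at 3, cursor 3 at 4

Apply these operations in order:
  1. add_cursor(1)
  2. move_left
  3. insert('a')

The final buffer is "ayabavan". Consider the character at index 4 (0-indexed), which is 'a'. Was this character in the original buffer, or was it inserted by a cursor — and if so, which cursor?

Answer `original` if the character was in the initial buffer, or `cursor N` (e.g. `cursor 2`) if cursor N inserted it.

Answer: cursor 2

Derivation:
After op 1 (add_cursor(1)): buffer="ybvn" (len 4), cursors c4@1 c1@2 c2@3 c3@4, authorship ....
After op 2 (move_left): buffer="ybvn" (len 4), cursors c4@0 c1@1 c2@2 c3@3, authorship ....
After op 3 (insert('a')): buffer="ayabavan" (len 8), cursors c4@1 c1@3 c2@5 c3@7, authorship 4.1.2.3.
Authorship (.=original, N=cursor N): 4 . 1 . 2 . 3 .
Index 4: author = 2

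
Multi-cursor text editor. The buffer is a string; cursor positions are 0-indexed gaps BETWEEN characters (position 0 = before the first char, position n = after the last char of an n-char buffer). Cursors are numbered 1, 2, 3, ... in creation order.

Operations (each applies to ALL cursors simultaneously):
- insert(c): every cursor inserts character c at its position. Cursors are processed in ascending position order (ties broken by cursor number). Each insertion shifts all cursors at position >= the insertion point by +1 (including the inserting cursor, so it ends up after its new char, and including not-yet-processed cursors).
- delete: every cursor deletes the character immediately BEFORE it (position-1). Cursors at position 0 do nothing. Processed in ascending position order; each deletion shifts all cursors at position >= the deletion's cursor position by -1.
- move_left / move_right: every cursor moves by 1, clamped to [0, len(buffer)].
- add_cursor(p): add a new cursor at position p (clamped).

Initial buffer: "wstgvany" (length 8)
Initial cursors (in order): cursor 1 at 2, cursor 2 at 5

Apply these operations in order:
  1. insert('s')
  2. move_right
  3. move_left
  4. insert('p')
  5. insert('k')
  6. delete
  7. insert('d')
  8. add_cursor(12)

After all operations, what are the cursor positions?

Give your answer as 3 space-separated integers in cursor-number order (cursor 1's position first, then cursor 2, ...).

Answer: 5 11 12

Derivation:
After op 1 (insert('s')): buffer="wsstgvsany" (len 10), cursors c1@3 c2@7, authorship ..1...2...
After op 2 (move_right): buffer="wsstgvsany" (len 10), cursors c1@4 c2@8, authorship ..1...2...
After op 3 (move_left): buffer="wsstgvsany" (len 10), cursors c1@3 c2@7, authorship ..1...2...
After op 4 (insert('p')): buffer="wssptgvspany" (len 12), cursors c1@4 c2@9, authorship ..11...22...
After op 5 (insert('k')): buffer="wsspktgvspkany" (len 14), cursors c1@5 c2@11, authorship ..111...222...
After op 6 (delete): buffer="wssptgvspany" (len 12), cursors c1@4 c2@9, authorship ..11...22...
After op 7 (insert('d')): buffer="wsspdtgvspdany" (len 14), cursors c1@5 c2@11, authorship ..111...222...
After op 8 (add_cursor(12)): buffer="wsspdtgvspdany" (len 14), cursors c1@5 c2@11 c3@12, authorship ..111...222...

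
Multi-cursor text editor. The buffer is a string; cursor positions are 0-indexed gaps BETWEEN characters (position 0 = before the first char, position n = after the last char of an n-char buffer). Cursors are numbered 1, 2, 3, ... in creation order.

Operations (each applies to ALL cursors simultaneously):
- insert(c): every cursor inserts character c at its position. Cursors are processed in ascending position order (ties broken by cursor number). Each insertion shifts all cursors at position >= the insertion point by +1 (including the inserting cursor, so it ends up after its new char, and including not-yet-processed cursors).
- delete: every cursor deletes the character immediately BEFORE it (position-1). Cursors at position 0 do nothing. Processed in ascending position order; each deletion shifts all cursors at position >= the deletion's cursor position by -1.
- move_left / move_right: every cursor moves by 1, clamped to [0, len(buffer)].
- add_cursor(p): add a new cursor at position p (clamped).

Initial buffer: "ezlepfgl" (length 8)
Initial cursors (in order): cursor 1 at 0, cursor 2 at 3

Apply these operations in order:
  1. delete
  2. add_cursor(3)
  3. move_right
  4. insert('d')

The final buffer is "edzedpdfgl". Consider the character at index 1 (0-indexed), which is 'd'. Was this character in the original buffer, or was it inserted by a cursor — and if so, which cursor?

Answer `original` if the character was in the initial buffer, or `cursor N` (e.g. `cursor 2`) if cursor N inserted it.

Answer: cursor 1

Derivation:
After op 1 (delete): buffer="ezepfgl" (len 7), cursors c1@0 c2@2, authorship .......
After op 2 (add_cursor(3)): buffer="ezepfgl" (len 7), cursors c1@0 c2@2 c3@3, authorship .......
After op 3 (move_right): buffer="ezepfgl" (len 7), cursors c1@1 c2@3 c3@4, authorship .......
After op 4 (insert('d')): buffer="edzedpdfgl" (len 10), cursors c1@2 c2@5 c3@7, authorship .1..2.3...
Authorship (.=original, N=cursor N): . 1 . . 2 . 3 . . .
Index 1: author = 1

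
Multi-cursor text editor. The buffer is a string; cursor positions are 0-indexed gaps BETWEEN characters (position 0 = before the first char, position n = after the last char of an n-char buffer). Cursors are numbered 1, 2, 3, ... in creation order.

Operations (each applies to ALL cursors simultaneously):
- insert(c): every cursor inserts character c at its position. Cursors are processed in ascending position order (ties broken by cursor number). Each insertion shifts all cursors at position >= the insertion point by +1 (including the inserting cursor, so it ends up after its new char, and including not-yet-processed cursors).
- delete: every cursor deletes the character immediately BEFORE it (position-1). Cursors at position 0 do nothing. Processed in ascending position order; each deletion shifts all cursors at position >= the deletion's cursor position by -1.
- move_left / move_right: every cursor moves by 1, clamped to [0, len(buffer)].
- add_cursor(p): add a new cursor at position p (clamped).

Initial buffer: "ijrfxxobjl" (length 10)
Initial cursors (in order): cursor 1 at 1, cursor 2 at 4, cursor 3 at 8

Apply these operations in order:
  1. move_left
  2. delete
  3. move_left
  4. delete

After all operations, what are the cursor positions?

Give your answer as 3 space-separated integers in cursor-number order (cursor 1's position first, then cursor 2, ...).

Answer: 0 0 2

Derivation:
After op 1 (move_left): buffer="ijrfxxobjl" (len 10), cursors c1@0 c2@3 c3@7, authorship ..........
After op 2 (delete): buffer="ijfxxbjl" (len 8), cursors c1@0 c2@2 c3@5, authorship ........
After op 3 (move_left): buffer="ijfxxbjl" (len 8), cursors c1@0 c2@1 c3@4, authorship ........
After op 4 (delete): buffer="jfxbjl" (len 6), cursors c1@0 c2@0 c3@2, authorship ......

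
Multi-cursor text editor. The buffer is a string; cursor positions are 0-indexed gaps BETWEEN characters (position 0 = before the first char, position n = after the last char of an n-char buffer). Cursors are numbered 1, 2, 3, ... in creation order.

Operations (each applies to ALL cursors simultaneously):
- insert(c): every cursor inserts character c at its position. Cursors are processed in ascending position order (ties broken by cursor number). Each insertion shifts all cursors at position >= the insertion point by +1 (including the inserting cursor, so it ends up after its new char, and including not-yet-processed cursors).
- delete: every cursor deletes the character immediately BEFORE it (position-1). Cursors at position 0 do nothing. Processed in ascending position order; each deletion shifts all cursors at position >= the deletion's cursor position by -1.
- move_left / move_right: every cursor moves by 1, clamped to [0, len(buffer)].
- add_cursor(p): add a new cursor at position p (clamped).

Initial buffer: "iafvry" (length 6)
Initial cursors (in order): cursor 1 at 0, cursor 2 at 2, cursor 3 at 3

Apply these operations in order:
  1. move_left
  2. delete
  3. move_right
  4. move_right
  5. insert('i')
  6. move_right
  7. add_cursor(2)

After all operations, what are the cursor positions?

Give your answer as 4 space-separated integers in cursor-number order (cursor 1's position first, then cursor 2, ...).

Answer: 6 6 6 2

Derivation:
After op 1 (move_left): buffer="iafvry" (len 6), cursors c1@0 c2@1 c3@2, authorship ......
After op 2 (delete): buffer="fvry" (len 4), cursors c1@0 c2@0 c3@0, authorship ....
After op 3 (move_right): buffer="fvry" (len 4), cursors c1@1 c2@1 c3@1, authorship ....
After op 4 (move_right): buffer="fvry" (len 4), cursors c1@2 c2@2 c3@2, authorship ....
After op 5 (insert('i')): buffer="fviiiry" (len 7), cursors c1@5 c2@5 c3@5, authorship ..123..
After op 6 (move_right): buffer="fviiiry" (len 7), cursors c1@6 c2@6 c3@6, authorship ..123..
After op 7 (add_cursor(2)): buffer="fviiiry" (len 7), cursors c4@2 c1@6 c2@6 c3@6, authorship ..123..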